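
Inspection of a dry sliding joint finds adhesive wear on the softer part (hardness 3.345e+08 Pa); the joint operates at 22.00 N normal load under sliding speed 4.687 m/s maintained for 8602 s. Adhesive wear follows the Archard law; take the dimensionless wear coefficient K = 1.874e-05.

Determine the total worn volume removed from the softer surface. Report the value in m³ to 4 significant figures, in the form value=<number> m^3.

Every step holds full precision — intermediates are printed rounded — rounded just once: four significant figures.
Distance L = v·t = 4.687 m/s × 8602 s = 4.032e+04 m.
In SI base units, W = 22.00 N, H = 3.345e+08 Pa, K = 1.874e-05.
Archard volume V = K·W·L/H = 1.874e-05 · 22.00 · 4.032e+04 / 3.345e+08 = 4.969e-08 m³.

value=4.969e-08 m^3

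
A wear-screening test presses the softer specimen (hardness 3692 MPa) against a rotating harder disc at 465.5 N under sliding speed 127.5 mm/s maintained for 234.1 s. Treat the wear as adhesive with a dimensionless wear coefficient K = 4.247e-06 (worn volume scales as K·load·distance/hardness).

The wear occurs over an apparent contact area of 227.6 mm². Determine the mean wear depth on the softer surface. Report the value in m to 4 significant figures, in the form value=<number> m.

value=7.022e-08 m

Displayed values are rounded; the computation holds full float precision; rounded just once, at 4 significant figures.
Sliding speed v = 127.5 mm/s = 0.1275 m/s. Total distance L = v·t = 0.1275 m/s × 234.1 s = 29.85 m.
Hardness H = 3692 MPa = 3.692e+09 Pa.
Contact area A = 227.6 mm² = 2.276e-04 m².
Expressed in SI base units: W = 465.5 N, H = 3.692e+09 Pa, K = 4.247e-06.
The Archard volume V = K·W·L/H = 4.247e-06 · 465.5 · 29.85 / 3.692e+09 = 1.598e-11 m³.
Depth h = V/A = 1.598e-11 / 2.276e-04 = 7.022e-08 m.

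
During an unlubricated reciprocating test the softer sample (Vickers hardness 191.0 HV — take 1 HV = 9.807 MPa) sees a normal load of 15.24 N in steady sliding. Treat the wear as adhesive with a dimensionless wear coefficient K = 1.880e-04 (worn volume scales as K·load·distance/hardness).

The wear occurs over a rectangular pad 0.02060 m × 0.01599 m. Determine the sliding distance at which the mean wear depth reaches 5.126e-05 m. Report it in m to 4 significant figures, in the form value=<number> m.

Printed values are rounded, and each operation keeps full float precision, and one last rounding to four significant figures.
Convert: Hardness H = 191.0 HV × 9.807 MPa/HV = 1873 MPa = 1.873e+09 Pa.
Convert: Contact area A = 0.02060 m × 0.01599 m = 3.294e-04 m².
Working in SI base units: W = 15.24 N, H = 1.873e+09 Pa, K = 1.880e-04.
At the depth limit, V_lim = h_lim·A = 5.126e-05 · 3.294e-04 = 1.688e-08 m³.
Inverting, life L = V_lim·H/(K·W) = 1.688e-08 · 1.873e+09 / (1.880e-04 · 15.24) = 1.104e+04 m.

value=1.104e+04 m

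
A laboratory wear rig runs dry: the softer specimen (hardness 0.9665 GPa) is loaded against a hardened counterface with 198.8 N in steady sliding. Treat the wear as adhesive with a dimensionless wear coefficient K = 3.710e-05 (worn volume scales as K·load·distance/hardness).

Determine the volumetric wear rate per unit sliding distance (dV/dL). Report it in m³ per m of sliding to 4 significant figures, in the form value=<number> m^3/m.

value=7.631e-12 m^3/m

The algebra holds full float precision. The intermediates are printed rounded; one last rounding to four significant figures.
Convert: Hardness H = 0.9665 GPa = 9.665e+08 Pa.
In SI base units: W = 198.8 N, H = 9.665e+08 Pa, K = 3.710e-05.
Volumetric rate dV/dL = K·W/H (no L dependence): 3.710e-05 · 198.8 / 9.665e+08 = 7.631e-12 m³/m.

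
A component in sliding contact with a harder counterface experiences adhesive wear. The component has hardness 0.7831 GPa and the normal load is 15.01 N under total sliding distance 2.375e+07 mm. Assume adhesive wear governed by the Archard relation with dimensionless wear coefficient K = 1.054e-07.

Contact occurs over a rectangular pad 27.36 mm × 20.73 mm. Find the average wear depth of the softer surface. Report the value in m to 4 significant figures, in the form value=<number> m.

All arithmetic holds exact precision. Quoted intermediates are rounded. Rounded once at the end to 4 significant digits.
Distance covered L = 2.375e+07 mm = 2.375e+04 m.
Hardness H = 0.7831 GPa = 7.831e+08 Pa.
Pad sides 27.36 mm × 20.73 mm = 0.02736 m × 0.02073 m. Contact area A = 0.02736 m × 0.02073 m = 5.672e-04 m².
Restated in SI base units: W = 15.01 N, H = 7.831e+08 Pa, K = 1.054e-07.
The Archard volume V = K·W·L/H = 1.054e-07 · 15.01 · 2.375e+04 / 7.831e+08 = 4.798e-11 m³.
Depth of wear h = V/A = 4.798e-11 / 5.672e-04 = 8.460e-08 m.

value=8.460e-08 m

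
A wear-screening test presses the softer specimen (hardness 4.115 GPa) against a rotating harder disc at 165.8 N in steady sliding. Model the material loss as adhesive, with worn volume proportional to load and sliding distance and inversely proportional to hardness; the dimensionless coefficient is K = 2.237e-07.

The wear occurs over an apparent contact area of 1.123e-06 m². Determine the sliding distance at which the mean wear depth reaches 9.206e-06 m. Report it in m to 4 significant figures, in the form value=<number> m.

value=1147 m

Intermediates are shown rounded — all working math holds full float precision — a lone final rounding to 4 significant figures.
Hardness H = 4.115 GPa = 4.115e+09 Pa.
Restated in SI base units: W = 165.8 N, H = 4.115e+09 Pa, K = 2.237e-07.
At the depth limit, V_lim = h_lim·A = 9.206e-06 · 1.123e-06 = 1.034e-11 m³.
Inverting, life L = V_lim·H/(K·W) = 1.034e-11 · 4.115e+09 / (2.237e-07 · 165.8) = 1147 m.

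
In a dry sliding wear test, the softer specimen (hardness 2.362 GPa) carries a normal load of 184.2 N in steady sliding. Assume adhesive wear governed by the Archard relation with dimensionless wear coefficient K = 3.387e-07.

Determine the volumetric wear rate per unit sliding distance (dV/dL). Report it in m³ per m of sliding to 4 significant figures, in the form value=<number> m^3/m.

Quoted intermediates are rounded. The computation keeps full float precision. Rounded just once: 4 significant digits.
Hardness H = 2.362 GPa = 2.362e+09 Pa.
SI base units throughout: W = 184.2 N, H = 2.362e+09 Pa, K = 3.387e-07.
Rate of wear dV/dL = K·W/H — distance-free: 3.387e-07 · 184.2 / 2.362e+09 = 2.641e-14 m³/m.

value=2.641e-14 m^3/m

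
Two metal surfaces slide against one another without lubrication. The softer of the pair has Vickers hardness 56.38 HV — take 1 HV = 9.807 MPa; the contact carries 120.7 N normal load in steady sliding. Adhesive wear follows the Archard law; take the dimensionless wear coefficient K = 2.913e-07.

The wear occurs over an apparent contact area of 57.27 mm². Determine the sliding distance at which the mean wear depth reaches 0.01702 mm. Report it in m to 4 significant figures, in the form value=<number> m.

value=1.533e+04 m

The computation holds full float precision. Intermediates are printed rounded — a single final rounding, at four significant digits.
Hardness H = 56.38 HV × 9.807 MPa/HV = 552.9 MPa = 5.529e+08 Pa.
Contact area A = 57.27 mm² = 5.727e-05 m².
Depth limit h_lim = 0.01702 mm = 1.702e-05 m.
SI base units throughout: W = 120.7 N, H = 5.529e+08 Pa, K = 2.913e-07.
Limit volume V_lim = h_lim·A = 1.702e-05 · 5.727e-05 = 9.747e-10 m³.
Thus life L = V_lim·H/(K·W) = 9.747e-10 · 5.529e+08 / (2.913e-07 · 120.7) = 1.533e+04 m.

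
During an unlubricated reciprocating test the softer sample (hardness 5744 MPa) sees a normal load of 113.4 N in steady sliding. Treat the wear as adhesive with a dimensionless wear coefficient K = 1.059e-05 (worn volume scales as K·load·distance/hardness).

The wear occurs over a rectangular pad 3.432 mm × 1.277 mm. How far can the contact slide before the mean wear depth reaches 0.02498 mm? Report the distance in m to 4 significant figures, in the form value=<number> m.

value=523.6 m

Intermediate values are shown rounded — the computation holds full float precision. Rounded just once: four significant digits.
Hardness H = 5744 MPa = 5.744e+09 Pa.
Pad sides 3.432 mm × 1.277 mm = 0.003432 m × 0.001277 m. Contact area A = 0.003432 m × 0.001277 m = 4.383e-06 m².
Depth limit h_lim = 0.02498 mm = 2.498e-05 m.
SI base units throughout: W = 113.4 N, H = 5.744e+09 Pa, K = 1.059e-05.
At the depth limit, V_lim = h_lim·A = 2.498e-05 · 4.383e-06 = 1.095e-10 m³.
Life L = V_lim·H/(K·W) = 1.095e-10 · 5.744e+09 / (1.059e-05 · 113.4) = 523.6 m.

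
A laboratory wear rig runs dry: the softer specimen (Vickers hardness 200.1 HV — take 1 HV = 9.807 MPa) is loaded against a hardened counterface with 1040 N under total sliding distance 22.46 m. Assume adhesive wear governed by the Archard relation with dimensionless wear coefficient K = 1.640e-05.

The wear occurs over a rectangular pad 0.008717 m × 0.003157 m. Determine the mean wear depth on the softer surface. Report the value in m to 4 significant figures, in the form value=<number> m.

value=7.094e-06 m

Intermediates are shown rounded. The computation maintains exact precision, and one last rounding to 4 significant digits.
Convert: Hardness H = 200.1 HV × 9.807 MPa/HV = 1962 MPa = 1.962e+09 Pa.
Convert: Contact area A = 0.008717 m × 0.003157 m = 2.752e-05 m².
SI base units throughout: W = 1040 N, H = 1.962e+09 Pa, K = 1.640e-05.
Apply Archard: V = K·W·L/H = 1.640e-05 · 1040 · 22.46 / 1.962e+09 = 1.952e-10 m³.
Mean depth h = V/A = 1.952e-10 / 2.752e-05 = 7.094e-06 m.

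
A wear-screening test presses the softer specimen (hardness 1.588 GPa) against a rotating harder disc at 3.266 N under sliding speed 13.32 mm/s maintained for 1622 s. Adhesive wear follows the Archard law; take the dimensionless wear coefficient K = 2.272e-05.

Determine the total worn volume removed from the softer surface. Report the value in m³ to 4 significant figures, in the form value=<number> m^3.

All arithmetic carries full precision — intermediates appear rounded; rounded once at the end to four significant digits.
Sliding speed v = 13.32 mm/s = 0.01332 m/s. Sliding distance L = v·t = 0.01332 m/s × 1622 s = 21.61 m.
Hardness H = 1.588 GPa = 1.588e+09 Pa.
Collected in SI base units: W = 3.266 N, H = 1.588e+09 Pa, K = 2.272e-05.
Archard relation: V = K·W·L/H = 2.272e-05 · 3.266 · 21.61 / 1.588e+09 = 1.010e-12 m³.

value=1.010e-12 m^3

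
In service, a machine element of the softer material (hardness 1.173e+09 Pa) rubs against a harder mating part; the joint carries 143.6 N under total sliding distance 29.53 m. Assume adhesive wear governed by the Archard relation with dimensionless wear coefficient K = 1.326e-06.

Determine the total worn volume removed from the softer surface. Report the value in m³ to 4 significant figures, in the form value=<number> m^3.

value=4.794e-12 m^3

The computation holds full precision, and printed values are rounded, and one last rounding: four significant figures.
Working in SI base units: W = 143.6 N, H = 1.173e+09 Pa, K = 1.326e-06.
Archard relation: V = K·W·L/H = 1.326e-06 · 143.6 · 29.53 / 1.173e+09 = 4.794e-12 m³.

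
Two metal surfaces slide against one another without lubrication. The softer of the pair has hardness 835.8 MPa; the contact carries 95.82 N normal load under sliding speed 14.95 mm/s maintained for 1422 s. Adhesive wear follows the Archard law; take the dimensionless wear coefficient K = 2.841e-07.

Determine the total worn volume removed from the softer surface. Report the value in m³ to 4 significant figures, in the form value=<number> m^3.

Shown intermediates are rounded; the algebra carries full float precision. Rounded just once: 4 significant figures.
Sliding speed v = 14.95 mm/s = 0.01495 m/s. Distance L = v·t = 0.01495 m/s × 1422 s = 21.26 m.
Hardness H = 835.8 MPa = 8.358e+08 Pa.
Restated in SI base units: W = 95.82 N, H = 8.358e+08 Pa, K = 2.841e-07.
Apply Archard: V = K·W·L/H = 2.841e-07 · 95.82 · 21.26 / 8.358e+08 = 6.924e-13 m³.

value=6.924e-13 m^3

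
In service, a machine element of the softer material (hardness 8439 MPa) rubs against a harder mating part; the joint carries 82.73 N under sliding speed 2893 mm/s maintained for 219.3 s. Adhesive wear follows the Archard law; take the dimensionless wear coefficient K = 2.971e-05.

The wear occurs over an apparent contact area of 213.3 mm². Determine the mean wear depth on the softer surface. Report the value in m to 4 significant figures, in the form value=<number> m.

value=8.663e-07 m

The computation carries exact precision, and intermediates are displayed rounded, and a lone final rounding to four significant digits.
Sliding speed v = 2893 mm/s = 2.893 m/s. The distance L = v·t = 2.893 m/s × 219.3 s = 634.4 m.
Hardness H = 8439 MPa = 8.439e+09 Pa.
Contact area A = 213.3 mm² = 2.133e-04 m².
Collected in SI base units: W = 82.73 N, H = 8.439e+09 Pa, K = 2.971e-05.
Worn volume V = K·W·L/H = 2.971e-05 · 82.73 · 634.4 / 8.439e+09 = 1.848e-10 m³.
Wear depth h = V/A = 1.848e-10 / 2.133e-04 = 8.663e-07 m.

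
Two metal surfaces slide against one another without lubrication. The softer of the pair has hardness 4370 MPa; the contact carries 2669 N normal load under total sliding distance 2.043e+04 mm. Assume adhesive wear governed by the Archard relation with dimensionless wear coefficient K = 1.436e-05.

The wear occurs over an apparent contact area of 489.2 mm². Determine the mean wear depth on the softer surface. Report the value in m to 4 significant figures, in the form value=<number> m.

Every step runs at full float precision, and the intermediates are printed rounded, and rounded once at the end, at four significant digits.
Convert: Distance covered L = 2.043e+04 mm = 20.43 m.
Convert: Hardness H = 4370 MPa = 4.370e+09 Pa.
Convert: Contact area A = 489.2 mm² = 4.892e-04 m².
Collected in SI base units: W = 2669 N, H = 4.370e+09 Pa, K = 1.436e-05.
Apply Archard: V = K·W·L/H = 1.436e-05 · 2669 · 20.43 / 4.370e+09 = 1.792e-10 m³.
Wear depth h = V/A = 1.792e-10 / 4.892e-04 = 3.663e-07 m.

value=3.663e-07 m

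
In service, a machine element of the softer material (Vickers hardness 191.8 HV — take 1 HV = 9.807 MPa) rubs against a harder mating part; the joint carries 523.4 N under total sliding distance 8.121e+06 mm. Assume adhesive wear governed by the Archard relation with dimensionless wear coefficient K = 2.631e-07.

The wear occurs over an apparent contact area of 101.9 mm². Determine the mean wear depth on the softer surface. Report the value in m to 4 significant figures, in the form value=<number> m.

value=5.835e-06 m

Intermediates are displayed rounded, and each operation runs at full precision — a single final rounding: four significant digits.
The distance L = 8.121e+06 mm = 8121 m.
Hardness H = 191.8 HV × 9.807 MPa/HV = 1881 MPa = 1.881e+09 Pa.
Contact area A = 101.9 mm² = 1.019e-04 m².
As SI base values: W = 523.4 N, H = 1.881e+09 Pa, K = 2.631e-07.
Apply Archard: V = K·W·L/H = 2.631e-07 · 523.4 · 8121 / 1.881e+09 = 5.945e-10 m³.
Depth of wear h = V/A = 5.945e-10 / 1.019e-04 = 5.835e-06 m.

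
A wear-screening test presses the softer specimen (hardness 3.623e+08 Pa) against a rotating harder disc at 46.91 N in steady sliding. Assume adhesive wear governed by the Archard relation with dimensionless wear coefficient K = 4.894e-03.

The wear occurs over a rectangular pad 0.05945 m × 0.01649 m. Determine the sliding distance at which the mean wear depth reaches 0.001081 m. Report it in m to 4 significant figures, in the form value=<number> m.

The intermediates are displayed rounded, and every step runs at full float precision, and a lone final rounding, at 4 significant digits.
Convert: Contact area A = 0.05945 m × 0.01649 m = 9.803e-04 m².
Working in SI base units: W = 46.91 N, H = 3.623e+08 Pa, K = 4.894e-03.
Permissible volume V_lim = h_lim·A = 0.001081 · 9.803e-04 = 1.060e-06 m³.
Thus life L = V_lim·H/(K·W) = 1.060e-06 · 3.623e+08 / (4.894e-03 · 46.91) = 1672 m.

value=1672 m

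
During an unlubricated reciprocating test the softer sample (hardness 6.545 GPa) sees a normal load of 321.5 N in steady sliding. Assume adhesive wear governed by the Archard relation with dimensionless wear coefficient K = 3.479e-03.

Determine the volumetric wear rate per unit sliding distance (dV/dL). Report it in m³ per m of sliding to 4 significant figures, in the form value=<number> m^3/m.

Each operation maintains exact precision, and intermediates are shown rounded. Rounded once at the end to four significant figures.
Hardness H = 6.545 GPa = 6.545e+09 Pa.
SI base units throughout: W = 321.5 N, H = 6.545e+09 Pa, K = 3.479e-03.
Sliding wear rate dV/dL = K·W/H: 3.479e-03 · 321.5 / 6.545e+09 = 1.709e-10 m³/m.

value=1.709e-10 m^3/m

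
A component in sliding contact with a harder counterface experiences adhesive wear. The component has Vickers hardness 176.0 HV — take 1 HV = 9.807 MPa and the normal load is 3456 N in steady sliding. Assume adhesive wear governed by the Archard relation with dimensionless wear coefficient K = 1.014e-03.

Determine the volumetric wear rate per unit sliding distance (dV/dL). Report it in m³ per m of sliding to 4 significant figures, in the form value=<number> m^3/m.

value=2.030e-09 m^3/m

Intermediates are displayed rounded, and the computation holds full float precision; a single final rounding: 4 significant digits.
Hardness H = 176.0 HV × 9.807 MPa/HV = 1726 MPa = 1.726e+09 Pa.
In SI base units: W = 3456 N, H = 1.726e+09 Pa, K = 1.014e-03.
Sliding wear rate dV/dL = K·W/H: 1.014e-03 · 3456 / 1.726e+09 = 2.030e-09 m³/m.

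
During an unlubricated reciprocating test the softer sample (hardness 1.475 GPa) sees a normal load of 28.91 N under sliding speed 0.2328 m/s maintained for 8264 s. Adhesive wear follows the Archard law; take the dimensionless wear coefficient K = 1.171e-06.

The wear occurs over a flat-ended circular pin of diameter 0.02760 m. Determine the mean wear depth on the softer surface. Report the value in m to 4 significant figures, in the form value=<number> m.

The algebra keeps full float precision, and the intermediates are shown rounded; one final rounding: 4 significant digits.
Convert: Sliding distance L = v·t = 0.2328 m/s × 8264 s = 1924 m.
Convert: Hardness H = 1.475 GPa = 1.475e+09 Pa.
Convert: Contact area A = π·d²/4 = π·(0.02760 m)²/4 = 5.983e-04 m².
In SI base units: W = 28.91 N, H = 1.475e+09 Pa, K = 1.171e-06.
Archard relation: V = K·W·L/H = 1.171e-06 · 28.91 · 1924 / 1.475e+09 = 4.416e-11 m³.
Wear depth h = V/A = 4.416e-11 / 5.983e-04 = 7.380e-08 m.

value=7.380e-08 m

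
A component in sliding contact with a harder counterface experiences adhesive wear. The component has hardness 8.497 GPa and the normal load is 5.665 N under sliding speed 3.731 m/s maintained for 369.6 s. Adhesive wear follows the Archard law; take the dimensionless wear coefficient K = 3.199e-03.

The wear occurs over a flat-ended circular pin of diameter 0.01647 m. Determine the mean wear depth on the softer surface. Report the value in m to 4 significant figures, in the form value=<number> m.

value=1.380e-05 m

The intermediates are shown rounded, and each operation maintains full float precision, and rounded just once to 4 significant figures.
Path length L = v·t = 3.731 m/s × 369.6 s = 1379 m.
Hardness H = 8.497 GPa = 8.497e+09 Pa.
Contact area A = π·d²/4 = π·(0.01647 m)²/4 = 2.130e-04 m².
As SI base values: W = 5.665 N, H = 8.497e+09 Pa, K = 3.199e-03.
Archard relation: V = K·W·L/H = 3.199e-03 · 5.665 · 1379 / 8.497e+09 = 2.941e-09 m³.
Depth h = V/A = 2.941e-09 / 2.130e-04 = 1.380e-05 m.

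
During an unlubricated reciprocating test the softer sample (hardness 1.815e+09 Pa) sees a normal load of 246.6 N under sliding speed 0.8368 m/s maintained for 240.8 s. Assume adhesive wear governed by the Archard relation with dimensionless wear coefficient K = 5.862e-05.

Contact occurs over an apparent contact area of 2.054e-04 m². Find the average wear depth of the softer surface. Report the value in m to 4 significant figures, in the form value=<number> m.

value=7.813e-06 m

The algebra carries exact precision, and intermediate values are displayed rounded — rounded just once, at four significant figures.
Distance L = v·t = 0.8368 m/s × 240.8 s = 201.5 m.
As SI base values: W = 246.6 N, H = 1.815e+09 Pa, K = 5.862e-05.
Archard relation: V = K·W·L/H = 5.862e-05 · 246.6 · 201.5 / 1.815e+09 = 1.605e-09 m³.
Average depth h = V/A = 1.605e-09 / 2.054e-04 = 7.813e-06 m.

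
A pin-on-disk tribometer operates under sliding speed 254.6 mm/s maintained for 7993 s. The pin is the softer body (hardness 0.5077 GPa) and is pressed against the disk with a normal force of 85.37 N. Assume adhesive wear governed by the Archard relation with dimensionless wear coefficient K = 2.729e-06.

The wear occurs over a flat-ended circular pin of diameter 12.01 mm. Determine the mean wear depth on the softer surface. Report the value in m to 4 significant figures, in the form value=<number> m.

The algebra keeps full float precision, and intermediates are displayed rounded, and rounded once at the end, at 4 significant figures.
Convert: Sliding speed v = 254.6 mm/s = 0.2546 m/s. Sliding distance L = v·t = 0.2546 m/s × 7993 s = 2035 m.
Convert: Hardness H = 0.5077 GPa = 5.077e+08 Pa.
Convert: Pin diameter d = 12.01 mm = 0.01201 m. Contact area A = π·d²/4 = π·(0.01201 m)²/4 = 1.133e-04 m².
Restated in SI base units: W = 85.37 N, H = 5.077e+08 Pa, K = 2.729e-06.
Wear volume V = K·W·L/H = 2.729e-06 · 85.37 · 2035 / 5.077e+08 = 9.338e-10 m³.
Depth of wear h = V/A = 9.338e-10 / 1.133e-04 = 8.243e-06 m.

value=8.243e-06 m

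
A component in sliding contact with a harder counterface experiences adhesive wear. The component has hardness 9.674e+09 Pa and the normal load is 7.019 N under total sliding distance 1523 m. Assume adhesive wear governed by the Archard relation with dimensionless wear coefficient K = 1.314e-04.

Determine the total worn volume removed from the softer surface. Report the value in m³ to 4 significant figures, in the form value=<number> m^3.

The algebra holds full precision. Intermediate values are shown rounded. Rounded once at the end, at four significant figures.
Working in SI base units: W = 7.019 N, H = 9.674e+09 Pa, K = 1.314e-04.
Archard relation: V = K·W·L/H = 1.314e-04 · 7.019 · 1523 / 9.674e+09 = 1.452e-10 m³.

value=1.452e-10 m^3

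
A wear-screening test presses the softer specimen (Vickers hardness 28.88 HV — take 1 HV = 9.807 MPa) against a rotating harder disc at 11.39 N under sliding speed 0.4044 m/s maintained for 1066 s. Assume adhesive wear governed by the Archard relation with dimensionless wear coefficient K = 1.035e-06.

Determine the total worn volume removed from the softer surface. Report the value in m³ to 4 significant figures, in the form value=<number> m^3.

Every step maintains full float precision. Intermediates appear rounded; rounded just once, at four significant figures.
Sliding distance L = v·t = 0.4044 m/s × 1066 s = 431.1 m.
Hardness H = 28.88 HV × 9.807 MPa/HV = 283.2 MPa = 2.832e+08 Pa.
In SI base units, W = 11.39 N, H = 2.832e+08 Pa, K = 1.035e-06.
Wear volume V = K·W·L/H = 1.035e-06 · 11.39 · 431.1 / 2.832e+08 = 1.794e-11 m³.

value=1.794e-11 m^3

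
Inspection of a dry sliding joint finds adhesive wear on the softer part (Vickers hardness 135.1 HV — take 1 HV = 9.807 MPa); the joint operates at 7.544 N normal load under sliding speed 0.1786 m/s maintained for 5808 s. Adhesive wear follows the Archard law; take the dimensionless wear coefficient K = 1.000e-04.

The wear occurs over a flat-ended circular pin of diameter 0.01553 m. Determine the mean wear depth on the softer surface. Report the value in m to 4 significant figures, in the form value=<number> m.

All working math holds full float precision — the intermediates are printed rounded — rounded just once to 4 significant digits.
The distance L = v·t = 0.1786 m/s × 5808 s = 1037 m.
Hardness H = 135.1 HV × 9.807 MPa/HV = 1325 MPa = 1.325e+09 Pa.
Contact area A = π·d²/4 = π·(0.01553 m)²/4 = 1.894e-04 m².
Working in SI base units: W = 7.544 N, H = 1.325e+09 Pa, K = 1.000e-04.
Worn volume V = K·W·L/H = 1.000e-04 · 7.544 · 1037 / 1.325e+09 = 5.906e-10 m³.
Depth of wear h = V/A = 5.906e-10 / 1.894e-04 = 3.118e-06 m.

value=3.118e-06 m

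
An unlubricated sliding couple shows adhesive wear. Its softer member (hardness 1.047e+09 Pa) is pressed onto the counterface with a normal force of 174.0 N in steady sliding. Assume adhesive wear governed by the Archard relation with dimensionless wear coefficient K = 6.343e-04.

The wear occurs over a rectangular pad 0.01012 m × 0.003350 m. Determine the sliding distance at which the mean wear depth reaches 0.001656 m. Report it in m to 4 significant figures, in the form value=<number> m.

The computation carries exact precision. Intermediate values appear rounded; a single final rounding, at four significant figures.
Convert: Contact area A = 0.01012 m × 0.003350 m = 3.390e-05 m².
As SI base values: W = 174.0 N, H = 1.047e+09 Pa, K = 6.343e-04.
At the depth limit, V_lim = h_lim·A = 0.001656 · 3.390e-05 = 5.614e-08 m³.
Thus life L = V_lim·H/(K·W) = 5.614e-08 · 1.047e+09 / (6.343e-04 · 174.0) = 532.6 m.

value=532.6 m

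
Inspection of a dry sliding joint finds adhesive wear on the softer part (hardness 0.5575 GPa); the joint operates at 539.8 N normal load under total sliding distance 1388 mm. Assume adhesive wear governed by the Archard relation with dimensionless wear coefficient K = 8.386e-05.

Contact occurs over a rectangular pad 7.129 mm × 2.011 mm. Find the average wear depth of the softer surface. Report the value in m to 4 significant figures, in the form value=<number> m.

The algebra runs at full float precision, and intermediates are displayed rounded, and rounded just once, at 4 significant digits.
The distance L = 1388 mm = 1.388 m.
Hardness H = 0.5575 GPa = 5.575e+08 Pa.
Pad sides 7.129 mm × 2.011 mm = 0.007129 m × 0.002011 m. Contact area A = 0.007129 m × 0.002011 m = 1.434e-05 m².
In SI base units, W = 539.8 N, H = 5.575e+08 Pa, K = 8.386e-05.
By Archard's law, V = K·W·L/H = 8.386e-05 · 539.8 · 1.388 / 5.575e+08 = 1.127e-10 m³.
Depth h = V/A = 1.127e-10 / 1.434e-05 = 7.861e-06 m.

value=7.861e-06 m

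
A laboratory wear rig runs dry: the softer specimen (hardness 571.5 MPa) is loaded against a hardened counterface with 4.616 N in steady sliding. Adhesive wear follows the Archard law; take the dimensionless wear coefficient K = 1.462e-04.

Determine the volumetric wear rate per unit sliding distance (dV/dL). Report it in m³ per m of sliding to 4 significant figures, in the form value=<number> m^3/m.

The computation holds full precision; the intermediates are displayed rounded, and a single final rounding: 4 significant figures.
Hardness H = 571.5 MPa = 5.715e+08 Pa.
Expressed in SI base units: W = 4.616 N, H = 5.715e+08 Pa, K = 1.462e-04.
Wear rate dV/dL = K·W/H (no L dependence): 1.462e-04 · 4.616 / 5.715e+08 = 1.181e-12 m³/m.

value=1.181e-12 m^3/m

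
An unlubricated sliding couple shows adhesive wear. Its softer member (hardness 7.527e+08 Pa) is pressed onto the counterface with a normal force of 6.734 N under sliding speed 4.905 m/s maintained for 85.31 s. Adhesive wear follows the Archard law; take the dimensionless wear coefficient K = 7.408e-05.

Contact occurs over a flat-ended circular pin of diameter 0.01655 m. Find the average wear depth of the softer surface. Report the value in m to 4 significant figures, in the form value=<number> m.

Intermediates are printed rounded, and every step carries exact precision — one final rounding, at four significant digits.
Convert: Distance covered L = v·t = 4.905 m/s × 85.31 s = 418.4 m.
Convert: Contact area A = π·d²/4 = π·(0.01655 m)²/4 = 2.151e-04 m².
Expressed in SI base units: W = 6.734 N, H = 7.527e+08 Pa, K = 7.408e-05.
The Archard volume V = K·W·L/H = 7.408e-05 · 6.734 · 418.4 / 7.527e+08 = 2.773e-10 m³.
Depth of wear h = V/A = 2.773e-10 / 2.151e-04 = 1.289e-06 m.

value=1.289e-06 m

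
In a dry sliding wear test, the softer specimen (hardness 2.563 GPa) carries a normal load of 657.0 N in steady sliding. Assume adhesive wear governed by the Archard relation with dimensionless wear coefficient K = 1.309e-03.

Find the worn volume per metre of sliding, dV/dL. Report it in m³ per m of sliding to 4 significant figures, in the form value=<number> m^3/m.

value=3.355e-10 m^3/m

Every step maintains full float precision — intermediate values appear rounded; rounded once at the end to 4 significant figures.
Convert: Hardness H = 2.563 GPa = 2.563e+09 Pa.
In SI base units: W = 657.0 N, H = 2.563e+09 Pa, K = 1.309e-03.
Rate of wear dV/dL = K·W/H — distance-free: 1.309e-03 · 657.0 / 2.563e+09 = 3.355e-10 m³/m.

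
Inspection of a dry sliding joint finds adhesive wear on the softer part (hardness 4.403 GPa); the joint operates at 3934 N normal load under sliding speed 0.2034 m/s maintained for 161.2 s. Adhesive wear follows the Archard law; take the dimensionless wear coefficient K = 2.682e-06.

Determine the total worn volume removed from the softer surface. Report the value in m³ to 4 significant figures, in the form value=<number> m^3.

Intermediates are shown rounded — the computation carries full precision; rounded just once: four significant digits.
Convert: Sliding distance L = v·t = 0.2034 m/s × 161.2 s = 32.79 m.
Convert: Hardness H = 4.403 GPa = 4.403e+09 Pa.
In SI base units: W = 3934 N, H = 4.403e+09 Pa, K = 2.682e-06.
Volume removed: V = K·W·L/H = 2.682e-06 · 3934 · 32.79 / 4.403e+09 = 7.857e-11 m³.

value=7.857e-11 m^3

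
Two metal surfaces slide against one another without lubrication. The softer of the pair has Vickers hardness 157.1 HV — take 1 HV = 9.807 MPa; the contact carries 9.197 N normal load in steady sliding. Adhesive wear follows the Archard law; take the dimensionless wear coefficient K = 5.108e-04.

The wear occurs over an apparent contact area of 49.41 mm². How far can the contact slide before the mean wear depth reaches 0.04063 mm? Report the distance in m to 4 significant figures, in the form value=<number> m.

The intermediates are shown rounded — the algebra runs at exact precision — a lone final rounding: 4 significant digits.
Hardness H = 157.1 HV × 9.807 MPa/HV = 1541 MPa = 1.541e+09 Pa.
Contact area A = 49.41 mm² = 4.941e-05 m².
Depth limit h_lim = 0.04063 mm = 4.063e-05 m.
Expressed in SI base units: W = 9.197 N, H = 1.541e+09 Pa, K = 5.108e-04.
At the depth limit, V_lim = h_lim·A = 4.063e-05 · 4.941e-05 = 2.008e-09 m³.
So the life L = V_lim·H/(K·W) = 2.008e-09 · 1.541e+09 / (5.108e-04 · 9.197) = 658.4 m.

value=658.4 m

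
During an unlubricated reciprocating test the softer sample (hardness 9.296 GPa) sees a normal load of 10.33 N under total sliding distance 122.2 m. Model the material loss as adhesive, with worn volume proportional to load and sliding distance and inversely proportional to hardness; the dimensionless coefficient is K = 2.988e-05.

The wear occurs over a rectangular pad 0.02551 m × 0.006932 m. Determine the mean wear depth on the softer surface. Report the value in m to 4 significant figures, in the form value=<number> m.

The computation runs at full float precision; the intermediates are displayed rounded; rounded just once: 4 significant digits.
Convert: Hardness H = 9.296 GPa = 9.296e+09 Pa.
Convert: Contact area A = 0.02551 m × 0.006932 m = 1.768e-04 m².
Expressed in SI base units: W = 10.33 N, H = 9.296e+09 Pa, K = 2.988e-05.
By Archard's law, V = K·W·L/H = 2.988e-05 · 10.33 · 122.2 / 9.296e+09 = 4.057e-12 m³.
Mean wear depth h = V/A = 4.057e-12 / 1.768e-04 = 2.294e-08 m.

value=2.294e-08 m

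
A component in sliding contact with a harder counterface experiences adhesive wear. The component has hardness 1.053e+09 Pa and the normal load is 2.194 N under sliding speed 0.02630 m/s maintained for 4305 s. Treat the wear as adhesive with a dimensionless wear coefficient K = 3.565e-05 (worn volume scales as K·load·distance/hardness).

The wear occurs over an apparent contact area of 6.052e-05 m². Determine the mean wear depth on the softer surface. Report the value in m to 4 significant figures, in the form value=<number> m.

Quoted intermediates are rounded. All arithmetic carries full precision; one final rounding, at 4 significant figures.
Convert: Distance L = v·t = 0.02630 m/s × 4305 s = 113.2 m.
As SI base values: W = 2.194 N, H = 1.053e+09 Pa, K = 3.565e-05.
Archard relation: V = K·W·L/H = 3.565e-05 · 2.194 · 113.2 / 1.053e+09 = 8.410e-12 m³.
Mean depth h = V/A = 8.410e-12 / 6.052e-05 = 1.390e-07 m.

value=1.390e-07 m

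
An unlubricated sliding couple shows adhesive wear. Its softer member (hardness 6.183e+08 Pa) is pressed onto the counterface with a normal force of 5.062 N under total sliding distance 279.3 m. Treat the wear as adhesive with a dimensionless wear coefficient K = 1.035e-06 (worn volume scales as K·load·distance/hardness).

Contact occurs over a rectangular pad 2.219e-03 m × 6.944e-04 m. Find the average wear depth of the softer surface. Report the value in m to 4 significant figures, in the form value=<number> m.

Each operation carries full float precision; intermediate values are printed rounded; rounded once at the end, at 4 significant figures.
Contact area A = 2.219e-03 m × 6.944e-04 m = 1.541e-06 m².
SI base units throughout: W = 5.062 N, H = 6.183e+08 Pa, K = 1.035e-06.
Archard volume V = K·W·L/H = 1.035e-06 · 5.062 · 279.3 / 6.183e+08 = 2.367e-12 m³.
Mean depth h = V/A = 2.367e-12 / 1.541e-06 = 1.536e-06 m.

value=1.536e-06 m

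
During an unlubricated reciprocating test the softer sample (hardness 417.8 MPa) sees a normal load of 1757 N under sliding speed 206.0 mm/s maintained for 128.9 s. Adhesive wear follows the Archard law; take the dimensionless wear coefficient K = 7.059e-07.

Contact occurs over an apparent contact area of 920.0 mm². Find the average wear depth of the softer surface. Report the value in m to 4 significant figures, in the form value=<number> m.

value=8.568e-08 m

Intermediate values are displayed rounded; the computation carries full float precision, and one last rounding to 4 significant digits.
Convert: Sliding speed v = 206.0 mm/s = 0.2060 m/s. Path length L = v·t = 0.2060 m/s × 128.9 s = 26.55 m.
Convert: Hardness H = 417.8 MPa = 4.178e+08 Pa.
Convert: Contact area A = 920.0 mm² = 9.200e-04 m².
Working in SI base units: W = 1757 N, H = 4.178e+08 Pa, K = 7.059e-07.
The Archard volume V = K·W·L/H = 7.059e-07 · 1757 · 26.55 / 4.178e+08 = 7.883e-11 m³.
Depth h = V/A = 7.883e-11 / 9.200e-04 = 8.568e-08 m.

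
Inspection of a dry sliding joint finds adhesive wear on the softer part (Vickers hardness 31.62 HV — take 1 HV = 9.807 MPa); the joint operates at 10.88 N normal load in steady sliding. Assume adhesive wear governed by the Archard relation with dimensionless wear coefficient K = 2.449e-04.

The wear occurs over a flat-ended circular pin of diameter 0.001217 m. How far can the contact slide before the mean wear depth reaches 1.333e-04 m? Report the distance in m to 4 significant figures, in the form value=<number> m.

value=18.05 m

Shown intermediates are rounded. All working math carries exact precision; one final rounding, at four significant digits.
Hardness H = 31.62 HV × 9.807 MPa/HV = 310.1 MPa = 3.101e+08 Pa.
Contact area A = π·d²/4 = π·(0.001217 m)²/4 = 1.163e-06 m².
Working in SI base units: W = 10.88 N, H = 3.101e+08 Pa, K = 2.449e-04.
At the depth limit, V_lim = h_lim·A = 1.333e-04 · 1.163e-06 = 1.551e-10 m³.
So the life L = V_lim·H/(K·W) = 1.551e-10 · 3.101e+08 / (2.449e-04 · 10.88) = 18.05 m.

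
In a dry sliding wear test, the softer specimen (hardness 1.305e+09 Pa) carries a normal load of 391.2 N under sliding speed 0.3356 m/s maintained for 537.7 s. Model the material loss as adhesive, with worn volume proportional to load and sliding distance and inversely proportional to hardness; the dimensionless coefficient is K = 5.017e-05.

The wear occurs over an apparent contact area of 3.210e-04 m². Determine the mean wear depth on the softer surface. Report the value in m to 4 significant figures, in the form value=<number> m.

Intermediate values are shown rounded; each operation keeps exact precision — one last rounding to four significant digits.
Convert: Distance L = v·t = 0.3356 m/s × 537.7 s = 180.5 m.
As SI base values: W = 391.2 N, H = 1.305e+09 Pa, K = 5.017e-05.
Worn volume V = K·W·L/H = 5.017e-05 · 391.2 · 180.5 / 1.305e+09 = 2.714e-09 m³.
Depth h = V/A = 2.714e-09 / 3.210e-04 = 8.455e-06 m.

value=8.455e-06 m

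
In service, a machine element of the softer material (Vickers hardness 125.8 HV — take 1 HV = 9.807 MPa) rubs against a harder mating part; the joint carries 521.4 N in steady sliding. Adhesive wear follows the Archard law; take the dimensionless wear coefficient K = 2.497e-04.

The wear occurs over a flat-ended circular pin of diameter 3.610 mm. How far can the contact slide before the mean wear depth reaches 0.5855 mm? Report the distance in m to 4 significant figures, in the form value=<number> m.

Intermediates are shown rounded — the computation holds full float precision; one final rounding, at four significant figures.
Hardness H = 125.8 HV × 9.807 MPa/HV = 1234 MPa = 1.234e+09 Pa.
Pin diameter d = 3.610 mm = 0.003610 m. Contact area A = π·d²/4 = π·(0.003610 m)²/4 = 1.024e-05 m².
Depth limit h_lim = 0.5855 mm = 5.855e-04 m.
Working in SI base units: W = 521.4 N, H = 1.234e+09 Pa, K = 2.497e-04.
Permissible volume V_lim = h_lim·A = 5.855e-04 · 1.024e-05 = 5.993e-09 m³.
So the life L = V_lim·H/(K·W) = 5.993e-09 · 1.234e+09 / (2.497e-04 · 521.4) = 56.79 m.

value=56.79 m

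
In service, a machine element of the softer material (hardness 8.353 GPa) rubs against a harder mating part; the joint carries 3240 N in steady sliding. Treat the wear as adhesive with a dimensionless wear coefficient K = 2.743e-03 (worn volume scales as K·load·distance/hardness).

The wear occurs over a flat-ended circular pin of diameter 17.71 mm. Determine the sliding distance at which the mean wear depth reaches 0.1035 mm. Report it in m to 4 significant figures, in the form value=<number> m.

value=23.96 m

Each operation maintains full precision — displayed values are rounded, and rounded just once to four significant digits.
Convert: Hardness H = 8.353 GPa = 8.353e+09 Pa.
Convert: Pin diameter d = 17.71 mm = 0.01771 m. Contact area A = π·d²/4 = π·(0.01771 m)²/4 = 2.463e-04 m².
Convert: Depth limit h_lim = 0.1035 mm = 1.035e-04 m.
SI base units throughout: W = 3240 N, H = 8.353e+09 Pa, K = 2.743e-03.
Volume at the limit: V_lim = h_lim·A = 1.035e-04 · 2.463e-04 = 2.550e-08 m³.
So the life L = V_lim·H/(K·W) = 2.550e-08 · 8.353e+09 / (2.743e-03 · 3240) = 23.96 m.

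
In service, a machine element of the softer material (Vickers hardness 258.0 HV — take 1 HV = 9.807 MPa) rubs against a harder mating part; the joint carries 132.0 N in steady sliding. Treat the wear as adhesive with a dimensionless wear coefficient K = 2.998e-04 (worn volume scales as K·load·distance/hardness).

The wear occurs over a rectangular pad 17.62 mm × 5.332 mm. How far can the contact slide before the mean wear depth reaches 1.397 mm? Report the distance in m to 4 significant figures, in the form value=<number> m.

The intermediates are displayed rounded — the computation runs at full precision. Rounded once at the end: four significant digits.
Convert: Hardness H = 258.0 HV × 9.807 MPa/HV = 2530 MPa = 2.530e+09 Pa.
Convert: Pad sides 17.62 mm × 5.332 mm = 0.01762 m × 0.005332 m. Contact area A = 0.01762 m × 0.005332 m = 9.395e-05 m².
Convert: Depth limit h_lim = 1.397 mm = 0.001397 m.
Restated in SI base units: W = 132.0 N, H = 2.530e+09 Pa, K = 2.998e-04.
Volume at the limit: V_lim = h_lim·A = 0.001397 · 9.395e-05 = 1.312e-07 m³.
Thus life L = V_lim·H/(K·W) = 1.312e-07 · 2.530e+09 / (2.998e-04 · 132.0) = 8392 m.

value=8392 m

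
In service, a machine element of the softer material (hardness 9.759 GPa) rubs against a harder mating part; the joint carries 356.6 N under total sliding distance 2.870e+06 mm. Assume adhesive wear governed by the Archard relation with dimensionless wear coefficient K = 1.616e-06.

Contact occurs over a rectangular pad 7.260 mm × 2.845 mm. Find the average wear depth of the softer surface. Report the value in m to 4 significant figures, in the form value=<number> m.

Intermediate values are shown rounded — the algebra runs at exact precision — one last rounding to four significant digits.
Distance covered L = 2.870e+06 mm = 2870 m.
Hardness H = 9.759 GPa = 9.759e+09 Pa.
Pad sides 7.260 mm × 2.845 mm = 0.007260 m × 0.002845 m. Contact area A = 0.007260 m × 0.002845 m = 2.065e-05 m².
As SI base values: W = 356.6 N, H = 9.759e+09 Pa, K = 1.616e-06.
The Archard volume V = K·W·L/H = 1.616e-06 · 356.6 · 2870 / 9.759e+09 = 1.695e-10 m³.
Wear depth h = V/A = 1.695e-10 / 2.065e-05 = 8.205e-06 m.

value=8.205e-06 m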